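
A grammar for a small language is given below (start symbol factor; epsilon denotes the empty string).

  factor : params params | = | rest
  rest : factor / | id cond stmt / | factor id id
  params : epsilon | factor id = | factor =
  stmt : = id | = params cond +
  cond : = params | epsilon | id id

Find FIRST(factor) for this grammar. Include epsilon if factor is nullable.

From factor : params params: params, params nullable, take FIRST(params) ∪ FIRST(params) = { /, =, id }; also epsilon since the whole RHS is nullable.
factor : = contributes {=}.
From factor : rest: add FIRST(rest) = { /, =, id }.
Union: FIRST(factor) = { /, =, id, epsilon }.

{ /, =, id, epsilon }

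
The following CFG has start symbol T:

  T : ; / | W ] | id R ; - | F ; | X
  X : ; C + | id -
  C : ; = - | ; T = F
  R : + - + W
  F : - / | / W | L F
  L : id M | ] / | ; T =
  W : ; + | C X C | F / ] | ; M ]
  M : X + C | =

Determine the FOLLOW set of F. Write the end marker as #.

In T : F ;: add FIRST(;) = { ; }.
In C : ; T = F: F is at the end, add FOLLOW(C) = { +, -, /, ;, ], id }.
In F : L F: F is at the end, add FOLLOW(F) = { +, -, /, ;, ], id }.
In W : F / ]: add FIRST(/ ]) = { / }.
Union: FOLLOW(F) = { +, -, /, ;, ], id }.

{ +, -, /, ;, ], id }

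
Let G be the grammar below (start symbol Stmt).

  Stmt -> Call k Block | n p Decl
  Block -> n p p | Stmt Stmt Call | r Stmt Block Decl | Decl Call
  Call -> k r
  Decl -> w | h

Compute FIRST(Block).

{ h, k, n, r, w }

Block -> n p p contributes {n}.
From Block -> Stmt Stmt Call: add FIRST(Stmt) = { k, n }.
Block -> r Stmt Block Decl contributes {r}.
From Block -> Decl Call: add FIRST(Decl) = { h, w }.
Union: FIRST(Block) = { h, k, n, r, w }.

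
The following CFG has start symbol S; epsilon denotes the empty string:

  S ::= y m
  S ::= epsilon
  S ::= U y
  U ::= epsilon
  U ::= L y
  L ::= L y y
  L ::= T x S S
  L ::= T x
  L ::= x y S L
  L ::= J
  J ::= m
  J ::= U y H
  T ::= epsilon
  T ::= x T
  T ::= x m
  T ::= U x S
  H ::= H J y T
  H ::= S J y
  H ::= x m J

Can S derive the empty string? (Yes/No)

S has an epsilon-production, so S ⇒ epsilon.

Yes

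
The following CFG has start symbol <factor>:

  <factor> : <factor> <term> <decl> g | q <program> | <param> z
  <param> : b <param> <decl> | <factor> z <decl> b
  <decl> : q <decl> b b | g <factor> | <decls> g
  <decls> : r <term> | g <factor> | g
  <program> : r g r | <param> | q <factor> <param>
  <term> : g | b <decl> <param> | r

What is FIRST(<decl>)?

<decl> : q <decl> b b contributes {q}.
<decl> : g <factor> contributes {g}.
From <decl> : <decls> g: add FIRST(<decls>) = { g, r }.
Union: FIRST(<decl>) = { g, q, r }.

{ g, q, r }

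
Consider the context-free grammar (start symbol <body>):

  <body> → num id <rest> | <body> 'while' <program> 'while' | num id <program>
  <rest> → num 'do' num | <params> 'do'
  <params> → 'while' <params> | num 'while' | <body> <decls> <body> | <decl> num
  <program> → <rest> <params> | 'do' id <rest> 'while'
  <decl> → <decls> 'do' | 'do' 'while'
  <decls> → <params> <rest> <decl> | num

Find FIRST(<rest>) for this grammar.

{ 'do', 'while', num }

<rest> → num 'do' num contributes {num}.
From <rest> → <params> 'do': add FIRST(<params>) = { 'do', 'while', num }.
Union: FIRST(<rest>) = { 'do', 'while', num }.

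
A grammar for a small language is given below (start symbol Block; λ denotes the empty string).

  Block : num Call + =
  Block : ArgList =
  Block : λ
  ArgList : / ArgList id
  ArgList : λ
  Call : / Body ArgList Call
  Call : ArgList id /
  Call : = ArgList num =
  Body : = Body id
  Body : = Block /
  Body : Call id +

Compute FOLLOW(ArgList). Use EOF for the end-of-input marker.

In Block : ArgList =: add FIRST(=) = { = }.
In ArgList : / ArgList id: add FIRST(id) = { id }.
In Call : / Body ArgList Call: add FIRST(Call) = { /, =, id }.
In Call : ArgList id /: add FIRST(id /) = { id }.
In Call : = ArgList num =: add FIRST(num =) = { num }.
Union: FOLLOW(ArgList) = { /, =, id, num }.

{ /, =, id, num }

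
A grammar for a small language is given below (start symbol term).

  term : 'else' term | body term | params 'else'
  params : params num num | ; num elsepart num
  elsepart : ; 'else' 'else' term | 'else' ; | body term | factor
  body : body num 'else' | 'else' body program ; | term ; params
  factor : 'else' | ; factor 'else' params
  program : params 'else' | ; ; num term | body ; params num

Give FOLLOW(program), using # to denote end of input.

{ ; }

In body : 'else' body program ;: add FIRST(;) = { ; }.
Union: FOLLOW(program) = { ; }.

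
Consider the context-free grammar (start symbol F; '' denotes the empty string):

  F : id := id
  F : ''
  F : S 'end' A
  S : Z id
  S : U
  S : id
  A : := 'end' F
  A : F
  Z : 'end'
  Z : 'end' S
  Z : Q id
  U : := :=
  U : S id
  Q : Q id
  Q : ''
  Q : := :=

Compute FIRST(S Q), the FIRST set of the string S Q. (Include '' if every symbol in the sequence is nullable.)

Add FIRST(S) = { 'end', :=, id }; S is not nullable, stop.

{ 'end', :=, id }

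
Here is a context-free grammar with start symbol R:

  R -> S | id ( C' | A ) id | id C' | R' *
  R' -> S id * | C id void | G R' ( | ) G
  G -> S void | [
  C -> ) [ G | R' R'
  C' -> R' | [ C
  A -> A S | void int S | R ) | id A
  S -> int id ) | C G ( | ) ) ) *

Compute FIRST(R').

{ ), [, int }

From R' -> S id *: add FIRST(S) = { ), [, int }.
From R' -> C id void: add FIRST(C) = { ), [, int }.
From R' -> G R' (: add FIRST(G) = { ), [, int }.
R' -> ) G contributes {)}.
Union: FIRST(R') = { ), [, int }.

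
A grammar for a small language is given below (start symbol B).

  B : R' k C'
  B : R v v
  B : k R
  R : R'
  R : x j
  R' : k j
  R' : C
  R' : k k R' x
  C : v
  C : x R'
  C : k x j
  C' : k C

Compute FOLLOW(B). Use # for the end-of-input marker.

B is the start symbol, so # ∈ FOLLOW(B).
Union: FOLLOW(B) = { # }.

{ # }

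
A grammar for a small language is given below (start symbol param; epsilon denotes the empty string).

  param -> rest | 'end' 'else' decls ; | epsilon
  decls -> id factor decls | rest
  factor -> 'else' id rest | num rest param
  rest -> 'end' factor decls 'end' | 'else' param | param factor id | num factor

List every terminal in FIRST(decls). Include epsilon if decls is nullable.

{ 'else', 'end', id, num }

decls -> id factor decls contributes {id}.
From decls -> rest: add FIRST(rest) = { 'else', 'end', num }.
Union: FIRST(decls) = { 'else', 'end', id, num }.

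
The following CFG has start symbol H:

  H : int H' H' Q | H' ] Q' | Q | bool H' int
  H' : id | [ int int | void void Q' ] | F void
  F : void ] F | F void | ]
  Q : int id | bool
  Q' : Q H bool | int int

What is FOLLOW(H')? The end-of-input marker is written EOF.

In H : int H' H' Q: add FIRST(H' Q) = { [, ], id, void }.
In H : int H' H' Q: add FIRST(Q) = { bool, int }.
In H : H' ] Q': add FIRST(] Q') = { ] }.
In H : bool H' int: add FIRST(int) = { int }.
Union: FOLLOW(H') = { [, ], bool, id, int, void }.

{ [, ], bool, id, int, void }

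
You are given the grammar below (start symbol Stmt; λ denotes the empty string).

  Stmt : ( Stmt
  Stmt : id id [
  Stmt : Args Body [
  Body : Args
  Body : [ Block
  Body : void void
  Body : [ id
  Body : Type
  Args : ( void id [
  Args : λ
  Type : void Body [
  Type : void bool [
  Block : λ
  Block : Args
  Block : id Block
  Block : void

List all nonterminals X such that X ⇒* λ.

{ Args, Block, Body }

Directly nullable (have an λ-production): Args, Block.
Body : Args with every symbol nullable, so Body is nullable.
No other nonterminal has a production whose RHS symbols are all nullable.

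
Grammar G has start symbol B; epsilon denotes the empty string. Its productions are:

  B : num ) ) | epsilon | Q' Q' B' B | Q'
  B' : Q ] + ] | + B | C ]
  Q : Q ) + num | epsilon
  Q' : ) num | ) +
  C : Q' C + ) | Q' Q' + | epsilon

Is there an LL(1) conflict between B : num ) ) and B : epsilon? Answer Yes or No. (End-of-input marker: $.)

FIRST(num ) )) = { num } and FIRST(epsilon) = { epsilon }.
The second alternative is nullable and FOLLOW(B) = { $, ), num } shares num with FIRST of the first — conflict.

Yes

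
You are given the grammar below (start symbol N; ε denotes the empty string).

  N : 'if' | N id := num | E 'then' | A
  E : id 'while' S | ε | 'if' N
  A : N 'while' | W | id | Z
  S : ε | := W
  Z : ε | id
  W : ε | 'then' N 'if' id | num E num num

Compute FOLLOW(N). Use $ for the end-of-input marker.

{ $, 'if', 'then', 'while', id, num }

N is the start symbol, so $ ∈ FOLLOW(N).
In N : N id := num: add FIRST(id := num) = { id }.
In E : 'if' N: N is at the end, add FOLLOW(E) = { 'then', num }.
In A : N 'while': add FIRST('while') = { 'while' }.
In W : 'then' N 'if' id: add FIRST('if' id) = { 'if' }.
Union: FOLLOW(N) = { $, 'if', 'then', 'while', id, num }.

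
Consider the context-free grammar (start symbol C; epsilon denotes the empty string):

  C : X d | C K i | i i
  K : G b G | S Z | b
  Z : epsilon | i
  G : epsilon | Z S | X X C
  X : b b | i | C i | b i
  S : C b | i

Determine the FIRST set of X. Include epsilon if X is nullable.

{ b, i }

X : b b contributes {b}.
X : i contributes {i}.
From X : C i: add FIRST(C) = { b, i }.
X : b i contributes {b}.
Union: FIRST(X) = { b, i }.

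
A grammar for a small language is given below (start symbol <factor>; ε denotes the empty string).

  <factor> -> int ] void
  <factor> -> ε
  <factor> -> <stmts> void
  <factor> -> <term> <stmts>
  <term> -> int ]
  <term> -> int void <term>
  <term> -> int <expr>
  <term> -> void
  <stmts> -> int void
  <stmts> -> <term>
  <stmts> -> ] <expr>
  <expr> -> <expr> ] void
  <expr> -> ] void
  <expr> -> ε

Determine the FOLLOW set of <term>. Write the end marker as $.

In <factor> -> <term> <stmts>: add FIRST(<stmts>) = { ], int, void }.
In <term> -> int void <term>: <term> is at the end, add FOLLOW(<term>) = { $, ], int, void }.
In <stmts> -> <term>: <term> is at the end, add FOLLOW(<stmts>) = { $, void }.
Union: FOLLOW(<term>) = { $, ], int, void }.

{ $, ], int, void }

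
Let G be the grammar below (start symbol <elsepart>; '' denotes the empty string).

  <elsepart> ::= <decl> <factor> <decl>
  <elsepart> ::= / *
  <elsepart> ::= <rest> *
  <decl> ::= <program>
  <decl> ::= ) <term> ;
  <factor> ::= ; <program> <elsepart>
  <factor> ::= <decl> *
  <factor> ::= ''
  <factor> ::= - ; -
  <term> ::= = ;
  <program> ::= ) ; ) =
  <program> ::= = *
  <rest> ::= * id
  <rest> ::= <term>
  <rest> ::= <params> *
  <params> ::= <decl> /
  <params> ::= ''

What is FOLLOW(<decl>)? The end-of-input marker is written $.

{ $, ), *, -, /, ;, = }

In <elsepart> ::= <decl> <factor> <decl>: add FIRST(<factor> <decl>) = { ), -, ;, = }.
In <elsepart> ::= <decl> <factor> <decl>: <decl> is at the end, add FOLLOW(<elsepart>) = { $, ), = }.
In <factor> ::= <decl> *: add FIRST(*) = { * }.
In <params> ::= <decl> /: add FIRST(/) = { / }.
Union: FOLLOW(<decl>) = { $, ), *, -, /, ;, = }.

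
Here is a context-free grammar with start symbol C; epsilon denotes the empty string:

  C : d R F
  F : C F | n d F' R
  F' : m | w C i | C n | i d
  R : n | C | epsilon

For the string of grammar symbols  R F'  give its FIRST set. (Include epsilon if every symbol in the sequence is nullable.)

Add FIRST(R)\{epsilon} = { d, n }; R is nullable, continue.
Add FIRST(F') = { d, i, m, w }; F' is not nullable, stop.

{ d, i, m, n, w }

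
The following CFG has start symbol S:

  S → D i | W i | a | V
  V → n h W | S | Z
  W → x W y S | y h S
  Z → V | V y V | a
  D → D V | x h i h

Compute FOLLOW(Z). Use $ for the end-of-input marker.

In V → Z: Z is at the end, add FOLLOW(V) = { $, a, i, n, x, y }.
Union: FOLLOW(Z) = { $, a, i, n, x, y }.

{ $, a, i, n, x, y }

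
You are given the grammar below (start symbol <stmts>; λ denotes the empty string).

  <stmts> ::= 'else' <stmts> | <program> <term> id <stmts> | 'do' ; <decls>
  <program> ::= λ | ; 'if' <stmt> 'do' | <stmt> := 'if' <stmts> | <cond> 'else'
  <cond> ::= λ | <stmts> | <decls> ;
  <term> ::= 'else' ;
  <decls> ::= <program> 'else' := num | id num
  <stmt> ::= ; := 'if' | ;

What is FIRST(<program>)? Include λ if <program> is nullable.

{ 'do', 'else', ;, id, λ }

<program> ::= λ contributes λ.
<program> ::= ; 'if' <stmt> 'do' contributes {;}.
From <program> ::= <stmt> := 'if' <stmts>: add FIRST(<stmt>) = { ; }.
From <program> ::= <cond> 'else': <cond> nullable, take FIRST(<cond>) ∪ {'else'} = { 'do', 'else', ;, id }.
Union: FIRST(<program>) = { 'do', 'else', ;, id, λ }.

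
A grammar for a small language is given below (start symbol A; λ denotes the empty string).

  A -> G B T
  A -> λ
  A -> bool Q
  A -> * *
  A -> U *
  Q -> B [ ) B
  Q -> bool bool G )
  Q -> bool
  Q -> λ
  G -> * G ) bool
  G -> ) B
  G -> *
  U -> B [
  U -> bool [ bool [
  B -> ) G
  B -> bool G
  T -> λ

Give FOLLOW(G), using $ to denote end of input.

{ $, ), [, bool }

In A -> G B T: add FIRST(B T) = { ), bool }.
In Q -> bool bool G ): add FIRST()) = { ) }.
In G -> * G ) bool: add FIRST() bool) = { ) }.
In B -> ) G: G is at the end, add FOLLOW(B) = { $, ), [, bool }.
In B -> bool G: G is at the end, add FOLLOW(B) = { $, ), [, bool }.
Union: FOLLOW(G) = { $, ), [, bool }.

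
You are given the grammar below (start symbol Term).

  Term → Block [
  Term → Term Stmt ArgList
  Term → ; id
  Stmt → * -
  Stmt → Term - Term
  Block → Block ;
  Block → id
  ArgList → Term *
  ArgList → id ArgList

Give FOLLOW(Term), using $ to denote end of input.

{ $, *, -, ;, id }

Term is the start symbol, so $ ∈ FOLLOW(Term).
In Term → Term Stmt ArgList: add FIRST(Stmt ArgList) = { *, ;, id }.
In Stmt → Term - Term: add FIRST(- Term) = { - }.
In Stmt → Term - Term: Term is at the end, add FOLLOW(Stmt) = { ;, id }.
In ArgList → Term *: add FIRST(*) = { * }.
Union: FOLLOW(Term) = { $, *, -, ;, id }.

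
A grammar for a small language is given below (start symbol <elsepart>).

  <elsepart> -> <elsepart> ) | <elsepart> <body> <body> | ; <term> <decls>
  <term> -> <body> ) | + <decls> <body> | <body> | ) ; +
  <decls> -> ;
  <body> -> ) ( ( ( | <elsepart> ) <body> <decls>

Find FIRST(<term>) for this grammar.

From <term> -> <body> ): add FIRST(<body>) = { ), ; }.
<term> -> + <decls> <body> contributes {+}.
From <term> -> <body>: add FIRST(<body>) = { ), ; }.
<term> -> ) ; + contributes {)}.
Union: FIRST(<term>) = { ), +, ; }.

{ ), +, ; }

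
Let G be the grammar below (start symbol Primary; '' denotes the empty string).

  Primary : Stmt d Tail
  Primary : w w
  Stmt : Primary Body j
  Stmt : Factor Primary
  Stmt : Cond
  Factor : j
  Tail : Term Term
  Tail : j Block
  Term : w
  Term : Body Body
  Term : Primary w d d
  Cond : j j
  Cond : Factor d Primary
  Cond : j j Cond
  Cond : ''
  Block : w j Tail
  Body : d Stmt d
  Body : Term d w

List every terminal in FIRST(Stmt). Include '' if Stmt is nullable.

From Stmt : Primary Body j: add FIRST(Primary) = { d, j, w }.
From Stmt : Factor Primary: add FIRST(Factor) = { j }.
From Stmt : Cond: add FIRST(Cond) = { j, '' } (including '' since Cond is nullable).
Union: FIRST(Stmt) = { d, j, w, '' }.

{ d, j, w, '' }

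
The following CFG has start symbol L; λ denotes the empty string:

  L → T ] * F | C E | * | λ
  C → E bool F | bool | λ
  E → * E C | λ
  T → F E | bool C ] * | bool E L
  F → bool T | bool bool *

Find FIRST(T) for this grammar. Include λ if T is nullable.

From T → F E: add FIRST(F) = { bool }.
T → bool C ] * contributes {bool}.
T → bool E L contributes {bool}.
Union: FIRST(T) = { bool }.

{ bool }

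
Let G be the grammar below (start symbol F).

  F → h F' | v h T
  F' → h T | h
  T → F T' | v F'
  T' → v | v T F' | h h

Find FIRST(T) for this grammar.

From T → F T': add FIRST(F) = { h, v }.
T → v F' contributes {v}.
Union: FIRST(T) = { h, v }.

{ h, v }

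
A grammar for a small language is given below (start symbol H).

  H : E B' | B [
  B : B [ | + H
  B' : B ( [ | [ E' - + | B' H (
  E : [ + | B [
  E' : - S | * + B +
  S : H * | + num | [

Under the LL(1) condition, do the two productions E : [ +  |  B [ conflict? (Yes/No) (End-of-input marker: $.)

No

FIRST([ +) = { [ } and FIRST(B [) = { + }.
The FIRST sets are disjoint and neither alternative is nullable — no conflict.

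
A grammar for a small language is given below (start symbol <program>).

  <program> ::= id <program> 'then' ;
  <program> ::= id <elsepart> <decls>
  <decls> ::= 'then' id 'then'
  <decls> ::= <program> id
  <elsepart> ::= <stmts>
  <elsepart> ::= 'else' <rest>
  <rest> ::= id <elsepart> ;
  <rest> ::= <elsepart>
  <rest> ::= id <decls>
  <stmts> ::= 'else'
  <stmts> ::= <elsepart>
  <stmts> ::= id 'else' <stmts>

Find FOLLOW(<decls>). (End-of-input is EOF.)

In <program> ::= id <elsepart> <decls>: <decls> is at the end, add FOLLOW(<program>) = { EOF, 'then', id }.
In <rest> ::= id <decls>: <decls> is at the end, add FOLLOW(<rest>) = { 'then', ;, id }.
Union: FOLLOW(<decls>) = { EOF, 'then', ;, id }.

{ EOF, 'then', ;, id }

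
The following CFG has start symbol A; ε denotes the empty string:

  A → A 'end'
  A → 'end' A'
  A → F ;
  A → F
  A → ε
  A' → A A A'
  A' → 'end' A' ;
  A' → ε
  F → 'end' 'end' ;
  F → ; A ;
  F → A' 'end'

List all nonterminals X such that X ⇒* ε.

Directly nullable (have an ε-production): A, A'.
No other nonterminal has a production whose RHS symbols are all nullable.

{ A, A' }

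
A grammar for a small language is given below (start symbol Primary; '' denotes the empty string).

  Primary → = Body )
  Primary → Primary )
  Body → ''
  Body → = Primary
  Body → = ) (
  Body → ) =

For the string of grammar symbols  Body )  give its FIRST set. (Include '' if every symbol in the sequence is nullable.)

Add FIRST(Body)\{''} = { ), = }; Body is nullable, continue.
) is a terminal; add {)} and stop.

{ ), = }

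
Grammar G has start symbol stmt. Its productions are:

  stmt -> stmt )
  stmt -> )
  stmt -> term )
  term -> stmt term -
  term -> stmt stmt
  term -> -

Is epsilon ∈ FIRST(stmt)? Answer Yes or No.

No nonterminal in this grammar is nullable.
No production of stmt has an RHS whose symbols are all nullable, so stmt is not nullable.

No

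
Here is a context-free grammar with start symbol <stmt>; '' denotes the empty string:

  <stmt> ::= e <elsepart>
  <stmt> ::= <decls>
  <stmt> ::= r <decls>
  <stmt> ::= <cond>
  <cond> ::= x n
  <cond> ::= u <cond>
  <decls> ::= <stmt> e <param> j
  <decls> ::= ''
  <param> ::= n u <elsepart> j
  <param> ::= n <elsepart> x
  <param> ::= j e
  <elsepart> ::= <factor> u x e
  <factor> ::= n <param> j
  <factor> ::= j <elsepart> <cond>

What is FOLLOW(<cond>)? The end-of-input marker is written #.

{ #, e, u }

In <stmt> ::= <cond>: <cond> is at the end, add FOLLOW(<stmt>) = { #, e }.
In <cond> ::= u <cond>: <cond> is at the end, add FOLLOW(<cond>) = { #, e, u }.
In <factor> ::= j <elsepart> <cond>: <cond> is at the end, add FOLLOW(<factor>) = { u }.
Union: FOLLOW(<cond>) = { #, e, u }.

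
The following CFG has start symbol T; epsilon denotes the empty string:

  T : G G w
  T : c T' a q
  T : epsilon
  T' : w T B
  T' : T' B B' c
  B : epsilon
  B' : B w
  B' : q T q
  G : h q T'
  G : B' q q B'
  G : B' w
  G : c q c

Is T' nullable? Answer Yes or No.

No

Nullable nonterminals: B, T.
No production of T' has an RHS whose symbols are all nullable, so T' is not nullable.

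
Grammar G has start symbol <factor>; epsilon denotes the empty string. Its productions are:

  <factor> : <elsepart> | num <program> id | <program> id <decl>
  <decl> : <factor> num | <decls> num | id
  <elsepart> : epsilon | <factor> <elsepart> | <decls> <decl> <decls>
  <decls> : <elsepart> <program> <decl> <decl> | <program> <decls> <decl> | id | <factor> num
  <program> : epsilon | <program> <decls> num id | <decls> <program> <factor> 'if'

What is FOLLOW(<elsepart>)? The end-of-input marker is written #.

In <factor> : <elsepart>: <elsepart> is at the end, add FOLLOW(<factor>) = { #, 'if', id, num }.
In <elsepart> : <factor> <elsepart>: <elsepart> is at the end, add FOLLOW(<elsepart>) = { #, 'if', id, num }.
In <decls> : <elsepart> <program> <decl> <decl>: add FIRST(<program> <decl> <decl>) = { id, num }.
Union: FOLLOW(<elsepart>) = { #, 'if', id, num }.

{ #, 'if', id, num }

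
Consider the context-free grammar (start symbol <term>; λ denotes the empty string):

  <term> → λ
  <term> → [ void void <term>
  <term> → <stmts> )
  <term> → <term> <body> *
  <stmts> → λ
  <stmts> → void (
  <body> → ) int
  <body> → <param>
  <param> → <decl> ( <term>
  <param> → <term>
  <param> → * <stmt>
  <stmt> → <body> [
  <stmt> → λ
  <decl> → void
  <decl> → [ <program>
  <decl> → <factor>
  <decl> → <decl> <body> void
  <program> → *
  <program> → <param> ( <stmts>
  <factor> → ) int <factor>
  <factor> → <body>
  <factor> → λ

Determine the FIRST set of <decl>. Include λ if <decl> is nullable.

{ (, ), *, [, void, λ }

<decl> → void contributes {void}.
<decl> → [ <program> contributes {[}.
From <decl> → <factor>: add FIRST(<factor>) = { (, ), *, [, void, λ } (including λ since <factor> is nullable).
From <decl> → <decl> <body> void: <decl>, <body> nullable, take FIRST(<decl>) ∪ FIRST(<body>) ∪ {void} = { (, ), *, [, void }.
Union: FIRST(<decl>) = { (, ), *, [, void, λ }.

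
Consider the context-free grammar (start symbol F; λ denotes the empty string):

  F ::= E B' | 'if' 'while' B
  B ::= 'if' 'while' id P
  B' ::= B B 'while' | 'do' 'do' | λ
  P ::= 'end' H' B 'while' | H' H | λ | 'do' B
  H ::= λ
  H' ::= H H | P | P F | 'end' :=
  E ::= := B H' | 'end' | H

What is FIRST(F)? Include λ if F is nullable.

{ 'do', 'end', 'if', :=, λ }

From F ::= E B': E, B' nullable, take FIRST(E) ∪ FIRST(B') = { 'do', 'end', 'if', := }; also λ since the whole RHS is nullable.
F ::= 'if' 'while' B contributes {'if'}.
Union: FIRST(F) = { 'do', 'end', 'if', :=, λ }.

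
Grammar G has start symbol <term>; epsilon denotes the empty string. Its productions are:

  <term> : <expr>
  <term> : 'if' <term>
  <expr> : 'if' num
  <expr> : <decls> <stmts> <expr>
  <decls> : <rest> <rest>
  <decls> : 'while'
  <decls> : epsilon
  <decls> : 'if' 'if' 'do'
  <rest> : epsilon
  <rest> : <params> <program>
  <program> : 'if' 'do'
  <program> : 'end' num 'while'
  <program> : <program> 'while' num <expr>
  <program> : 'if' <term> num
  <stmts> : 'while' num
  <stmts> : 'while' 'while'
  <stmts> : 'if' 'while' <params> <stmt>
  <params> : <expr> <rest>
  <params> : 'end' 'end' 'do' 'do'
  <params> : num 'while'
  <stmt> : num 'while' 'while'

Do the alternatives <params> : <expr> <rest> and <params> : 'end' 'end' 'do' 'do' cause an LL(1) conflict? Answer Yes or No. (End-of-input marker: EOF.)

FIRST(<expr> <rest>) = { 'end', 'if', 'while', num } and FIRST('end' 'end' 'do' 'do') = { 'end' }.
Both contain 'end', so the two alternatives are not disjoint — LL(1) conflict.

Yes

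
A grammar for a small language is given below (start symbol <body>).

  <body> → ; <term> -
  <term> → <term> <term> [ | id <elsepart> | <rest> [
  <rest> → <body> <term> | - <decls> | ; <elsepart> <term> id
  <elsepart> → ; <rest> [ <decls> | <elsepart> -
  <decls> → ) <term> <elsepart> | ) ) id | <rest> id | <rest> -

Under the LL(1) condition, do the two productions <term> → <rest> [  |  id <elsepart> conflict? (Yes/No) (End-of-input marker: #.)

FIRST(<rest> [) = { -, ; } and FIRST(id <elsepart>) = { id }.
The FIRST sets are disjoint and neither alternative is nullable — no conflict.

No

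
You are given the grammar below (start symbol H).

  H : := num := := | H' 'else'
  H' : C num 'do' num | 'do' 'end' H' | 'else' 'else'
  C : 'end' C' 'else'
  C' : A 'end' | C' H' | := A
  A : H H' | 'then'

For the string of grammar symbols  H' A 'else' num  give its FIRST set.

Add FIRST(H') = { 'do', 'else', 'end' }; H' is not nullable, stop.

{ 'do', 'else', 'end' }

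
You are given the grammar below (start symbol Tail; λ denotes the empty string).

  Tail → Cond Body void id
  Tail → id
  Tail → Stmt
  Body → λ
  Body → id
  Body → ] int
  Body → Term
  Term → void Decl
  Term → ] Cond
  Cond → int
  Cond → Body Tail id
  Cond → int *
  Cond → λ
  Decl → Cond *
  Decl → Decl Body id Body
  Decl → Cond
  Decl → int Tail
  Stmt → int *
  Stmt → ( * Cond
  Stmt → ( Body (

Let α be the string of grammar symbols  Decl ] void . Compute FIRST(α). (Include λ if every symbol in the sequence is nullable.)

{ (, *, ], id, int, void }

Add FIRST(Decl)\{λ} = { (, *, ], id, int, void }; Decl is nullable, continue.
] is a terminal; add {]} and stop.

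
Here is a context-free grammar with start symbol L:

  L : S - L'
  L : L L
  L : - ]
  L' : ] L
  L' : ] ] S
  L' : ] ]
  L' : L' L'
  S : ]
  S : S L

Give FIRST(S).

S : ] contributes {]}.
From S : S L: add FIRST(S) = { ] }.
Union: FIRST(S) = { ] }.

{ ] }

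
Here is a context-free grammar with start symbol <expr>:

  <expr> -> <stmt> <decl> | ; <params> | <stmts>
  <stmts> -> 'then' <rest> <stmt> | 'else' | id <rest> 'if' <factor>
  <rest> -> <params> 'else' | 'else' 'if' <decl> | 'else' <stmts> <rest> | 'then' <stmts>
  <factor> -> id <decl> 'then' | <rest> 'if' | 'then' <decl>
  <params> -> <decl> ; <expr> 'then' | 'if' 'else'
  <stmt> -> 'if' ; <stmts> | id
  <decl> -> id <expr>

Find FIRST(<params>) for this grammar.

{ 'if', id }

From <params> -> <decl> ; <expr> 'then': add FIRST(<decl>) = { id }.
<params> -> 'if' 'else' contributes {'if'}.
Union: FIRST(<params>) = { 'if', id }.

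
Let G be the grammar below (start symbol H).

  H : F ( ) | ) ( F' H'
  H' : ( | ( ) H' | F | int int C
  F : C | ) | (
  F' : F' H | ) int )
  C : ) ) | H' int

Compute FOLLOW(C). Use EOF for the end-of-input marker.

{ EOF, (, ), int }

In H' : int int C: C is at the end, add FOLLOW(H') = { EOF, (, ), int }.
In F : C: C is at the end, add FOLLOW(F) = { EOF, (, ), int }.
Union: FOLLOW(C) = { EOF, (, ), int }.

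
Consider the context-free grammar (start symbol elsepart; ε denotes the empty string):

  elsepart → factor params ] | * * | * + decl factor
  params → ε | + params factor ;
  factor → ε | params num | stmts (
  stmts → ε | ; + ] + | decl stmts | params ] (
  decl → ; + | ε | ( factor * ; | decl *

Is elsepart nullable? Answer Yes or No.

No

Nullable nonterminals: decl, factor, params, stmts.
No production of elsepart has an RHS whose symbols are all nullable, so elsepart is not nullable.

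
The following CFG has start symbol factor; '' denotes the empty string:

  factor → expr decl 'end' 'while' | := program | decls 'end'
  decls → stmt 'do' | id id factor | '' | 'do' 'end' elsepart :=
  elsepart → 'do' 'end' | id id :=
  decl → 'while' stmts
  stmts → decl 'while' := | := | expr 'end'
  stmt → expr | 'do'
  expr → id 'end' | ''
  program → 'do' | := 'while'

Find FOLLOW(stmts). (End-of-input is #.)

{ 'end', 'while' }

In decl → 'while' stmts: stmts is at the end, add FOLLOW(decl) = { 'end', 'while' }.
Union: FOLLOW(stmts) = { 'end', 'while' }.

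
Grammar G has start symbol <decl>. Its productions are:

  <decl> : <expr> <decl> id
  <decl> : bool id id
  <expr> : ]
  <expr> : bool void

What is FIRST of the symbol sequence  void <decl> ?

{ void }

void is a terminal; add {void} and stop.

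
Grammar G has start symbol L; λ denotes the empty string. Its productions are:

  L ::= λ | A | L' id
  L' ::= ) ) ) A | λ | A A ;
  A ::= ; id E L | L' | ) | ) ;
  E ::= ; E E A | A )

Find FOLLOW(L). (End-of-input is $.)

{ $, ), ;, id }

L is the start symbol, so $ ∈ FOLLOW(L).
In A ::= ; id E L: L is at the end, add FOLLOW(A) = { $, ), ;, id }.
Union: FOLLOW(L) = { $, ), ;, id }.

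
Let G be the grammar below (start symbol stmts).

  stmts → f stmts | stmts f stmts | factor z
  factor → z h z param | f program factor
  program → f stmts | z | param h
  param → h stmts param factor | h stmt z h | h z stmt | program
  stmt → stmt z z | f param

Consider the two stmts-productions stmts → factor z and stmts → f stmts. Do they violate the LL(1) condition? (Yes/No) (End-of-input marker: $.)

Yes

FIRST(factor z) = { f, z } and FIRST(f stmts) = { f }.
Both contain f, so the two alternatives are not disjoint — LL(1) conflict.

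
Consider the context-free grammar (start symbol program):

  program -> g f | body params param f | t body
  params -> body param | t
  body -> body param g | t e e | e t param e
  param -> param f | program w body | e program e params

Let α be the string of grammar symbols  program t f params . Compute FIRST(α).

{ e, g, t }

Add FIRST(program) = { e, g, t }; program is not nullable, stop.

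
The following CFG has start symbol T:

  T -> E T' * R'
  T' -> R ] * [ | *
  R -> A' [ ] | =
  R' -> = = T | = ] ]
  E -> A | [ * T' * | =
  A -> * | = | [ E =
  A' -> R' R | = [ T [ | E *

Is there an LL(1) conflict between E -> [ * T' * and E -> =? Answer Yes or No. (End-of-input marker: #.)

FIRST([ * T' *) = { [ } and FIRST(=) = { = }.
The FIRST sets are disjoint and neither alternative is nullable — no conflict.

No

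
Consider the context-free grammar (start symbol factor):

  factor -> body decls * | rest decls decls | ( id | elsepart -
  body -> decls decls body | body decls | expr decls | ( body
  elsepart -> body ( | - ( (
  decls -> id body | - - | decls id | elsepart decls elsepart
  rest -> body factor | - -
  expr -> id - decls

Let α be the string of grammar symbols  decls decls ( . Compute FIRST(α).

{ (, -, id }

Add FIRST(decls) = { (, -, id }; decls is not nullable, stop.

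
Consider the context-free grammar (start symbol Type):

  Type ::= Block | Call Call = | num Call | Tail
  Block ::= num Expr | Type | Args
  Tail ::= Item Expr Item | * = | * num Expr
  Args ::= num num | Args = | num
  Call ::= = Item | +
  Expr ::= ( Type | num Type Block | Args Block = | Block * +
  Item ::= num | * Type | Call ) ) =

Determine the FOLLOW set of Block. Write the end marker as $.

In Type ::= Block: Block is at the end, add FOLLOW(Type) = { $, (, ), *, +, =, num }.
In Expr ::= num Type Block: Block is at the end, add FOLLOW(Expr) = { $, (, ), *, +, =, num }.
In Expr ::= Args Block =: add FIRST(=) = { = }.
In Expr ::= Block * +: add FIRST(* +) = { * }.
Union: FOLLOW(Block) = { $, (, ), *, +, =, num }.

{ $, (, ), *, +, =, num }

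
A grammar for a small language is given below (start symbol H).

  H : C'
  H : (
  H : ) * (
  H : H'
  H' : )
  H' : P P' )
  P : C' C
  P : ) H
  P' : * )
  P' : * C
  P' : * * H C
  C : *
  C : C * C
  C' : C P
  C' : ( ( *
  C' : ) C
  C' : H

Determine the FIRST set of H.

{ (, ), * }

From H : C': add FIRST(C') = { (, ), * }.
H : ( contributes {(}.
H : ) * ( contributes {)}.
From H : H': add FIRST(H') = { (, ), * }.
Union: FIRST(H) = { (, ), * }.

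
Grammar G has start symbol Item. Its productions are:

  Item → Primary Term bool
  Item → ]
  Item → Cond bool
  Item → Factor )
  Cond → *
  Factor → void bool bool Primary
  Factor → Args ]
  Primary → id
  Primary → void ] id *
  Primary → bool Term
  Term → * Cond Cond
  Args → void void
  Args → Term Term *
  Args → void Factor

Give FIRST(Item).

From Item → Primary Term bool: add FIRST(Primary) = { bool, id, void }.
Item → ] contributes {]}.
From Item → Cond bool: add FIRST(Cond) = { * }.
From Item → Factor ): add FIRST(Factor) = { *, void }.
Union: FIRST(Item) = { *, ], bool, id, void }.

{ *, ], bool, id, void }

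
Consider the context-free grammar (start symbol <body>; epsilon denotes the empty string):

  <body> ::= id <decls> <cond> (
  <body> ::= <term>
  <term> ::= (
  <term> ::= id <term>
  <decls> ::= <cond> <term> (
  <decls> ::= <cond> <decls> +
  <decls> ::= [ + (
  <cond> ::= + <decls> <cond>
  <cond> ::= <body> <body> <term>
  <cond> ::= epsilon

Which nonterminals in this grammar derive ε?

{ <cond> }

Directly nullable (have an epsilon-production): <cond>.
No other nonterminal has a production whose RHS symbols are all nullable.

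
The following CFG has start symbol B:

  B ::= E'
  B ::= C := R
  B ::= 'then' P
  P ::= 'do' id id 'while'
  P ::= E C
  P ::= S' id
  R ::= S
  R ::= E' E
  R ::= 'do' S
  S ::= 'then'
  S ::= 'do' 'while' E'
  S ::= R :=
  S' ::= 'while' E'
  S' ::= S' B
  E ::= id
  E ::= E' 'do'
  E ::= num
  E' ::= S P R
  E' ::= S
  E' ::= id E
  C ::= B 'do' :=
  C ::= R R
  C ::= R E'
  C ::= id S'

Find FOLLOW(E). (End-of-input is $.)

In P ::= E C: add FIRST(C) = { 'do', 'then', id }.
In R ::= E' E: E is at the end, add FOLLOW(R) = { $, 'do', 'then', 'while', :=, id, num }.
In E' ::= id E: E is at the end, add FOLLOW(E') = { $, 'do', 'then', 'while', :=, id, num }.
Union: FOLLOW(E) = { $, 'do', 'then', 'while', :=, id, num }.

{ $, 'do', 'then', 'while', :=, id, num }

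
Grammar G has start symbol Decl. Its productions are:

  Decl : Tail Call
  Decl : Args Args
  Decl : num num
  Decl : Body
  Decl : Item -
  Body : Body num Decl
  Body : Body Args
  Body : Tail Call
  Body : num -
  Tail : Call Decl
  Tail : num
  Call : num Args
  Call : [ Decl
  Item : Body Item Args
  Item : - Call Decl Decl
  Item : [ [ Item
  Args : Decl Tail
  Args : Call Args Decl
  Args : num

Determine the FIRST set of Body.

From Body : Body num Decl: add FIRST(Body) = { [, num }.
From Body : Body Args: add FIRST(Body) = { [, num }.
From Body : Tail Call: add FIRST(Tail) = { [, num }.
Body : num - contributes {num}.
Union: FIRST(Body) = { [, num }.

{ [, num }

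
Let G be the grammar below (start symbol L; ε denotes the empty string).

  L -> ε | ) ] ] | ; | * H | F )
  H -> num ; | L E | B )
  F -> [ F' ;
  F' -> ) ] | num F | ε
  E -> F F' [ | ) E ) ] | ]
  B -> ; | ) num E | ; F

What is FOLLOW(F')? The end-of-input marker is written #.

{ ;, [ }

In F -> [ F' ;: add FIRST(;) = { ; }.
In E -> F F' [: add FIRST([) = { [ }.
Union: FOLLOW(F') = { ;, [ }.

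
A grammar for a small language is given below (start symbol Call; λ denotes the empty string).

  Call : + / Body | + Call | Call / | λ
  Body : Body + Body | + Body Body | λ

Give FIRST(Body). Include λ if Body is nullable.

From Body : Body + Body: Body nullable, take FIRST(Body) ∪ {+} = { + }.
Body : + Body Body contributes {+}.
Body : λ contributes λ.
Union: FIRST(Body) = { +, λ }.

{ +, λ }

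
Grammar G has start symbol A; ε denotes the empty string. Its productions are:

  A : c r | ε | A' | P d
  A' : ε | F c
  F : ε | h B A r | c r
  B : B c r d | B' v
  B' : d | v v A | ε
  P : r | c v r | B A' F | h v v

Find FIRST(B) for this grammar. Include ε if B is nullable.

{ d, v }

From B : B c r d: add FIRST(B) = { d, v }.
From B : B' v: B' nullable, take FIRST(B') ∪ {v} = { d, v }.
Union: FIRST(B) = { d, v }.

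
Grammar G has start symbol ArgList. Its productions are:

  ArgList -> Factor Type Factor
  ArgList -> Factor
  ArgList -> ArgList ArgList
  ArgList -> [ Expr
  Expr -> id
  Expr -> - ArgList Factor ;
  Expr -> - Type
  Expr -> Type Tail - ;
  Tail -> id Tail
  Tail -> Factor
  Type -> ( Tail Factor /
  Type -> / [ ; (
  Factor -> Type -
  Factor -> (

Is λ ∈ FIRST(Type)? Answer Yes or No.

No

No nonterminal in this grammar is nullable.
No production of Type has an RHS whose symbols are all nullable, so Type is not nullable.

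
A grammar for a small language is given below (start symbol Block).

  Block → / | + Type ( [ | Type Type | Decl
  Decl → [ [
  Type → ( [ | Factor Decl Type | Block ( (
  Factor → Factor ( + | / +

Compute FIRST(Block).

{ (, +, /, [ }

Block → / contributes {/}.
Block → + Type ( [ contributes {+}.
From Block → Type Type: add FIRST(Type) = { (, +, /, [ }.
From Block → Decl: add FIRST(Decl) = { [ }.
Union: FIRST(Block) = { (, +, /, [ }.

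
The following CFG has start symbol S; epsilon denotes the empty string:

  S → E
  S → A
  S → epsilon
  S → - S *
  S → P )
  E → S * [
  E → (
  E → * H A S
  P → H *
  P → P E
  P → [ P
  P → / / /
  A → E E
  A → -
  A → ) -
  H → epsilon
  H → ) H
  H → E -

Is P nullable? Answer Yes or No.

No

Nullable nonterminals: H, S.
No production of P has an RHS whose symbols are all nullable, so P is not nullable.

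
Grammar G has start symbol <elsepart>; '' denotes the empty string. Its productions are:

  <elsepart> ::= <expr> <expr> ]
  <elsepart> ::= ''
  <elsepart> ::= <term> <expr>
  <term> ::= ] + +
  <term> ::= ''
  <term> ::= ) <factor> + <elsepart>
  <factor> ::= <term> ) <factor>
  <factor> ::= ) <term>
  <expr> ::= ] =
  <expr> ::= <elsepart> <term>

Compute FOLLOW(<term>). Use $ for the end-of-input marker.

In <elsepart> ::= <term> <expr>: add FIRST(<expr>)\{''} = { ), ] }.
  Since <expr> is nullable, also add FOLLOW(<elsepart>) = { $, ), +, ] }.
In <factor> ::= <term> ) <factor>: add FIRST() <factor>) = { ) }.
In <factor> ::= ) <term>: <term> is at the end, add FOLLOW(<factor>) = { + }.
In <expr> ::= <elsepart> <term>: <term> is at the end, add FOLLOW(<expr>) = { $, ), +, ] }.
Union: FOLLOW(<term>) = { $, ), +, ] }.

{ $, ), +, ] }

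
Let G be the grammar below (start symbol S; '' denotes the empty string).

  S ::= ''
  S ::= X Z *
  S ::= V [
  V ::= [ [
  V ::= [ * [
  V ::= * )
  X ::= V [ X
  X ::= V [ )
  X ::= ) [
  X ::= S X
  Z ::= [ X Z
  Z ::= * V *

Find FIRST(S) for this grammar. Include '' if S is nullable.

S ::= '' contributes ''.
From S ::= X Z *: add FIRST(X) = { ), *, [ }.
From S ::= V [: add FIRST(V) = { *, [ }.
Union: FIRST(S) = { ), *, [, '' }.

{ ), *, [, '' }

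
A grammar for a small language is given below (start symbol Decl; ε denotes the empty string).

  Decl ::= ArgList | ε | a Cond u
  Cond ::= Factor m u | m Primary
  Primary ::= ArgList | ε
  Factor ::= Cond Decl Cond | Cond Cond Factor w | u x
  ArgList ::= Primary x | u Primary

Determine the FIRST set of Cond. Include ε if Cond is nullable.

{ m, u }

From Cond ::= Factor m u: add FIRST(Factor) = { m, u }.
Cond ::= m Primary contributes {m}.
Union: FIRST(Cond) = { m, u }.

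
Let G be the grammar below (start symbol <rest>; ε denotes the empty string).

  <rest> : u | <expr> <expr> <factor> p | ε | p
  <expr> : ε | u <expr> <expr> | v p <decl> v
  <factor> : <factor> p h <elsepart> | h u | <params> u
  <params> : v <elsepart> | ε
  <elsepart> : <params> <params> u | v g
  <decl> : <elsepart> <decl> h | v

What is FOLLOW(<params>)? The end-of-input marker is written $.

{ u, v }

In <factor> : <params> u: add FIRST(u) = { u }.
In <elsepart> : <params> <params> u: add FIRST(<params> u) = { u, v }.
In <elsepart> : <params> <params> u: add FIRST(u) = { u }.
Union: FOLLOW(<params>) = { u, v }.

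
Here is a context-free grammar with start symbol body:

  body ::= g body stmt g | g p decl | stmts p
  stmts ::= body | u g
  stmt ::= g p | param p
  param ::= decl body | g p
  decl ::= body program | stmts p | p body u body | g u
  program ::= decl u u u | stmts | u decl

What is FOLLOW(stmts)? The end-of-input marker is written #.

{ #, g, p, u }

In body ::= stmts p: add FIRST(p) = { p }.
In decl ::= stmts p: add FIRST(p) = { p }.
In program ::= stmts: stmts is at the end, add FOLLOW(program) = { #, g, p, u }.
Union: FOLLOW(stmts) = { #, g, p, u }.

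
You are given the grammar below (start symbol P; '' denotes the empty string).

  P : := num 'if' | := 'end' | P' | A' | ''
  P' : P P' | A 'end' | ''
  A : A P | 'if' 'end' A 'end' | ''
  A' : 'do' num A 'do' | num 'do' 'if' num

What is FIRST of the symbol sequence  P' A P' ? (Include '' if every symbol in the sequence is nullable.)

{ 'do', 'end', 'if', :=, num, '' }

Add FIRST(P')\{''} = { 'do', 'end', 'if', :=, num }; P' is nullable, continue.
Add FIRST(A)\{''} = { 'do', 'end', 'if', :=, num }; A is nullable, continue.
Add FIRST(P')\{''} = { 'do', 'end', 'if', :=, num }; P' is nullable, continue.
Every symbol is nullable, so include ''.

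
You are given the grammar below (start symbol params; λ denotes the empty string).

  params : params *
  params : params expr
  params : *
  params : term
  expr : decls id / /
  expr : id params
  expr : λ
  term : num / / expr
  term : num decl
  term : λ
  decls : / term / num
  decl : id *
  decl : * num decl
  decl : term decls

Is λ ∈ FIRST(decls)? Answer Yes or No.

No

Nullable nonterminals: expr, params, term.
No production of decls has an RHS whose symbols are all nullable, so decls is not nullable.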